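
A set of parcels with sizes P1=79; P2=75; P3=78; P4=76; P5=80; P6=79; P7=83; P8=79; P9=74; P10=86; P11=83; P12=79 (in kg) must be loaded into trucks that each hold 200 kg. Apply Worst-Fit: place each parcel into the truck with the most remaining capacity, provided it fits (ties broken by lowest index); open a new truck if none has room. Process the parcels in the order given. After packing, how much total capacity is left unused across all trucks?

249

P1 (79 kg) → truck 1 (remaining 121 kg)
P2 (75 kg) → truck 1 (remaining 46 kg)
P3 (78 kg) → truck 2 (remaining 122 kg)
P4 (76 kg) → truck 2 (remaining 46 kg)
P5 (80 kg) → truck 3 (remaining 120 kg)
P6 (79 kg) → truck 3 (remaining 41 kg)
P7 (83 kg) → truck 4 (remaining 117 kg)
P8 (79 kg) → truck 4 (remaining 38 kg)
P9 (74 kg) → truck 5 (remaining 126 kg)
P10 (86 kg) → truck 5 (remaining 40 kg)
P11 (83 kg) → truck 6 (remaining 117 kg)
P12 (79 kg) → truck 6 (remaining 38 kg)
6 trucks × 200 kg = 1200 kg; used 951 kg; unused 249 kg.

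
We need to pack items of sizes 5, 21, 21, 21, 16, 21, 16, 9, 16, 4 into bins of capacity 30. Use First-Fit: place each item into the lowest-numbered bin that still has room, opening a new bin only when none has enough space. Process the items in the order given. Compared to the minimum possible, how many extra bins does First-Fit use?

First-Fit: [5,21,4] [21,9] [21] [16] [21] [16] [16] → 7 bins.
7 items exceed 15 (half the capacity), and no two of those can share a bin, so at least 7 bins are needed.
So 7 is already optimal.

0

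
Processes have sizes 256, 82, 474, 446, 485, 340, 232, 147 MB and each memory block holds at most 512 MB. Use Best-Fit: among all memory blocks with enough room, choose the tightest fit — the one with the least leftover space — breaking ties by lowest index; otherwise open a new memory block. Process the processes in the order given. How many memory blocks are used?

256 MB → memory block 1 (remaining 256 MB)
82 MB → memory block 1 (remaining 174 MB)
474 MB → memory block 2 (remaining 38 MB)
446 MB → memory block 3 (remaining 66 MB)
485 MB → memory block 4 (remaining 27 MB)
340 MB → memory block 5 (remaining 172 MB)
232 MB → memory block 6 (remaining 280 MB)
147 MB → memory block 5 (remaining 25 MB)
Final memory blocks: [256,82] [474] [446] [485] [340,147] [232].

6 memory blocks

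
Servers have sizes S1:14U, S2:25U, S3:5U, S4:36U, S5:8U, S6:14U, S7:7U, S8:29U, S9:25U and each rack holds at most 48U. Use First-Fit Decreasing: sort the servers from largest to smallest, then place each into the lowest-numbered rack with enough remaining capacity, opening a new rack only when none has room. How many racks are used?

Sorted descending: 36, 29, 25, 25, 14, 14, 8, 7, 5.
Put 36U in rack 1; 12U remain.
Put 29U in rack 2; 19U remain.
Put 25U in rack 3; 23U remain.
Put 25U in rack 4; 23U remain.
Put 14U in rack 2; 5U remain.
Put 14U in rack 3; 9U remain.
Put 8U in rack 1; 4U remain.
Put 7U in rack 3; 2U remain.
Put 5U in rack 2; 0U remain.

4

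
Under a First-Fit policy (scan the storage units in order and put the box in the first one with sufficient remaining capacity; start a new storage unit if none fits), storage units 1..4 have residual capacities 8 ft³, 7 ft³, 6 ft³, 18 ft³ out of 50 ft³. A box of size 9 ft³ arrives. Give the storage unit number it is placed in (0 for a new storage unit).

4

Storage units with room: storage unit 4 (18 ft³).
The first with room is storage unit 4.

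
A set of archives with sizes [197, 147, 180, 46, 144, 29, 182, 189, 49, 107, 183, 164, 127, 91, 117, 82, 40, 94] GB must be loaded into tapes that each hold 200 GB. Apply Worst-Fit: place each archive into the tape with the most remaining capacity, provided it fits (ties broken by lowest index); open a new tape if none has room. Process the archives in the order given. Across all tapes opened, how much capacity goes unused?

432

Put 197 GB in tape 1; 3 GB remain.
Put 147 GB in tape 2; 53 GB remain.
Put 180 GB in tape 3; 20 GB remain.
Put 46 GB in tape 2; 7 GB remain.
Put 144 GB in tape 4; 56 GB remain.
Put 29 GB in tape 4; 27 GB remain.
Put 182 GB in tape 5; 18 GB remain.
Put 189 GB in tape 6; 11 GB remain.
Put 49 GB in tape 7; 151 GB remain.
Put 107 GB in tape 7; 44 GB remain.
Put 183 GB in tape 8; 17 GB remain.
Put 164 GB in tape 9; 36 GB remain.
Put 127 GB in tape 10; 73 GB remain.
Put 91 GB in tape 11; 109 GB remain.
Put 117 GB in tape 12; 83 GB remain.
Put 82 GB in tape 11; 27 GB remain.
Put 40 GB in tape 12; 43 GB remain.
Put 94 GB in tape 13; 106 GB remain.
13 tapes × 200 GB = 2600 GB; used 2168 GB; unused 432 GB.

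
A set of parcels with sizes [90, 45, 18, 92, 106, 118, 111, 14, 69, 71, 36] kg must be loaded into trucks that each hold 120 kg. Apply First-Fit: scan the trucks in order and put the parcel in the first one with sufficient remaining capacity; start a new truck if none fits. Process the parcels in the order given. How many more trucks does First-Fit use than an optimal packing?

First-Fit: [90,18] [45,14,36] [92] [106] [118] [111] [69] [71] → 8 trucks.
Total size 770 kg; any packing needs at least ⌈770/120⌉ = 7 trucks.
An optimal packing achieves that bound: [118] [111] [106,14] [92,18] [90] [71,45] [69,36] → 7 trucks.
Excess: 8 − 7 = 1.

1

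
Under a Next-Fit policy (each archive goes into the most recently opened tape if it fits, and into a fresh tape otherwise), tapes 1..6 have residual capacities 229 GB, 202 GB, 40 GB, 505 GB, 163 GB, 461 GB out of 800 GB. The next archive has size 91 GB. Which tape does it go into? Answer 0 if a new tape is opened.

6

Next-Fit only looks at tape 6, which has 461 GB free.
91 GB fits there.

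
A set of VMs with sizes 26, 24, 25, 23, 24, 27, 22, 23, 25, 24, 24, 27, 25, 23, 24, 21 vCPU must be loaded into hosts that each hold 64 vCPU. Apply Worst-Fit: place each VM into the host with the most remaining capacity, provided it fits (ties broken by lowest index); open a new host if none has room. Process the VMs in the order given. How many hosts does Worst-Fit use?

26 vCPU → host 1 (remaining 38 vCPU)
24 vCPU → host 1 (remaining 14 vCPU)
25 vCPU → host 2 (remaining 39 vCPU)
23 vCPU → host 2 (remaining 16 vCPU)
24 vCPU → host 3 (remaining 40 vCPU)
27 vCPU → host 3 (remaining 13 vCPU)
22 vCPU → host 4 (remaining 42 vCPU)
23 vCPU → host 4 (remaining 19 vCPU)
25 vCPU → host 5 (remaining 39 vCPU)
24 vCPU → host 5 (remaining 15 vCPU)
24 vCPU → host 6 (remaining 40 vCPU)
27 vCPU → host 6 (remaining 13 vCPU)
25 vCPU → host 7 (remaining 39 vCPU)
23 vCPU → host 7 (remaining 16 vCPU)
24 vCPU → host 8 (remaining 40 vCPU)
21 vCPU → host 8 (remaining 19 vCPU)
Final hosts: [26,24] [25,23] [24,27] [22,23] [25,24] [24,27] [25,23] [24,21].

8 hosts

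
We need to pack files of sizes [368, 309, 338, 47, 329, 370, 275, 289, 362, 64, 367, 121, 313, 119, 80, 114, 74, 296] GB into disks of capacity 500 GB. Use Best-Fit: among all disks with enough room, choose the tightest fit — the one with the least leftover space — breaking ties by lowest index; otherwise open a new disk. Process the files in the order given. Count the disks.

11

disk 1: place 368 GB, 132 GB left
disk 2: place 309 GB, 191 GB left
disk 3: place 338 GB, 162 GB left
disk 1: place 47 GB, 85 GB left
disk 4: place 329 GB, 171 GB left
disk 5: place 370 GB, 130 GB left
disk 6: place 275 GB, 225 GB left
disk 7: place 289 GB, 211 GB left
disk 8: place 362 GB, 138 GB left
disk 1: place 64 GB, 21 GB left
disk 9: place 367 GB, 133 GB left
disk 5: place 121 GB, 9 GB left
disk 10: place 313 GB, 187 GB left
disk 9: place 119 GB, 14 GB left
disk 8: place 80 GB, 58 GB left
disk 3: place 114 GB, 48 GB left
disk 4: place 74 GB, 97 GB left
disk 11: place 296 GB, 204 GB left
Final disks: [368,47,64] [309] [338,114] [329,74] [370,121] [275] [289] [362,80] [367,119] [313] [296].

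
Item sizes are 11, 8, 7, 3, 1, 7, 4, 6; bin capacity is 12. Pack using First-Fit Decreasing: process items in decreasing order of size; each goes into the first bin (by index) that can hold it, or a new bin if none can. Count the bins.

5

Sorted descending: 11, 8, 7, 7, 6, 4, 3, 1.
Put 11 in bin 1; 1 remain.
Put 8 in bin 2; 4 remain.
Put 7 in bin 3; 5 remain.
Put 7 in bin 4; 5 remain.
Put 6 in bin 5; 6 remain.
Put 4 in bin 2; 0 remain.
Put 3 in bin 3; 2 remain.
Put 1 in bin 1; 0 remain.
Final bins: [11,1] [8,4] [7,3] [7] [6].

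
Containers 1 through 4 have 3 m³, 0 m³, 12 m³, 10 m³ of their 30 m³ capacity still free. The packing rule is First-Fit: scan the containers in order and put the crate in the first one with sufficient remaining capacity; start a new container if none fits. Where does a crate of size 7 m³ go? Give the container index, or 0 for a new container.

3

Containers with room: container 3 (12 m³), container 4 (10 m³).
The first with room is container 3.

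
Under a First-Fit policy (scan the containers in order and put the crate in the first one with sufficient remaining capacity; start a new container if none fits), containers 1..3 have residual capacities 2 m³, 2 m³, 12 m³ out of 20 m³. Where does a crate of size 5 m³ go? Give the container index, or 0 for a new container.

3

Containers with room: container 3 (12 m³).
The first with room is container 3.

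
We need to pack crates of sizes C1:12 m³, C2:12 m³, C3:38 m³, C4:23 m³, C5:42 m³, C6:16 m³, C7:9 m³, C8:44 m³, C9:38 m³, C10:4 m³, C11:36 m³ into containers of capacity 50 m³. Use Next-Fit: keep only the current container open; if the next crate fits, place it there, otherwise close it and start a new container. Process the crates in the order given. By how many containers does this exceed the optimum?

Next-Fit: [12,12] [38] [23] [42] [16,9] [44] [38,4] [36] → 8 containers.
Total size 274 m³; any packing needs at least ⌈274/50⌉ = 6 containers.
An optimal packing achieves that bound: [44,4] [42] [38,12] [38,12] [36,9] [23,16] → 6 containers.
Excess: 8 − 6 = 2.

2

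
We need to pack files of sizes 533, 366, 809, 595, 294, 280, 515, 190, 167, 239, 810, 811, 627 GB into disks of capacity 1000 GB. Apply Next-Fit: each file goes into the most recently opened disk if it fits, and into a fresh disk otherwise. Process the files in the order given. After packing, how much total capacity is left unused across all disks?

533 GB → disk 1 (remaining 467 GB)
366 GB → disk 1 (remaining 101 GB)
809 GB → disk 2 (remaining 191 GB)
595 GB → disk 3 (remaining 405 GB)
294 GB → disk 3 (remaining 111 GB)
280 GB → disk 4 (remaining 720 GB)
515 GB → disk 4 (remaining 205 GB)
190 GB → disk 4 (remaining 15 GB)
167 GB → disk 5 (remaining 833 GB)
239 GB → disk 5 (remaining 594 GB)
810 GB → disk 6 (remaining 190 GB)
811 GB → disk 7 (remaining 189 GB)
627 GB → disk 8 (remaining 373 GB)
8 disks × 1000 GB = 8000 GB; used 6236 GB; unused 1764 GB.

1764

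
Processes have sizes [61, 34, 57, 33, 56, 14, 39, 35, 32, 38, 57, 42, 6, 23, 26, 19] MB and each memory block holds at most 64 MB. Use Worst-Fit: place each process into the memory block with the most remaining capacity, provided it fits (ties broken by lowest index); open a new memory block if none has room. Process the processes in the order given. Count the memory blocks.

memory block 1: place 61 MB, 3 MB left
memory block 2: place 34 MB, 30 MB left
memory block 3: place 57 MB, 7 MB left
memory block 4: place 33 MB, 31 MB left
memory block 5: place 56 MB, 8 MB left
memory block 4: place 14 MB, 17 MB left
memory block 6: place 39 MB, 25 MB left
memory block 7: place 35 MB, 29 MB left
memory block 8: place 32 MB, 32 MB left
memory block 9: place 38 MB, 26 MB left
memory block 10: place 57 MB, 7 MB left
memory block 11: place 42 MB, 22 MB left
memory block 8: place 6 MB, 26 MB left
memory block 2: place 23 MB, 7 MB left
memory block 7: place 26 MB, 3 MB left
memory block 8: place 19 MB, 7 MB left
Final memory blocks: [61] [34,23] [57] [33,14] [56] [39] [35,26] [32,6,19] [38] [57] [42].

11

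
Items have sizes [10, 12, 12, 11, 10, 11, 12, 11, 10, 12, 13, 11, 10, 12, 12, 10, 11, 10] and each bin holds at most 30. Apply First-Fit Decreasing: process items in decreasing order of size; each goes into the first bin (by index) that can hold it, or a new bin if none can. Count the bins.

8 bins

Sorted descending: 13, 12, 12, 12, 12, 12, 12, 11, 11, 11, 11, 11, 10, 10, 10, 10, 10, 10.
13 → bin 1 (remaining 17)
12 → bin 1 (remaining 5)
12 → bin 2 (remaining 18)
12 → bin 2 (remaining 6)
12 → bin 3 (remaining 18)
12 → bin 3 (remaining 6)
12 → bin 4 (remaining 18)
11 → bin 4 (remaining 7)
11 → bin 5 (remaining 19)
11 → bin 5 (remaining 8)
11 → bin 6 (remaining 19)
11 → bin 6 (remaining 8)
10 → bin 7 (remaining 20)
10 → bin 7 (remaining 10)
10 → bin 7 (remaining 0)
10 → bin 8 (remaining 20)
10 → bin 8 (remaining 10)
10 → bin 8 (remaining 0)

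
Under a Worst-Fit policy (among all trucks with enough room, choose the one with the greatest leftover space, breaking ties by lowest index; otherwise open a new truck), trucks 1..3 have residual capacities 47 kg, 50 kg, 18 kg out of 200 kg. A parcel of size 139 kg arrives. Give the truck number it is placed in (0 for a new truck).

0

No truck has ≥ 139 kg free, so a new truck is opened.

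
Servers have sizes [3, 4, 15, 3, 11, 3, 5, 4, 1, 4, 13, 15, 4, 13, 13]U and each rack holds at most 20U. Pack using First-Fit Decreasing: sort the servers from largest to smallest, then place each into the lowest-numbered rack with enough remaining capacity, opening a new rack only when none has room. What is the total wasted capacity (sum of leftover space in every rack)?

9

Sorted descending: 15, 15, 13, 13, 13, 11, 5, 4, 4, 4, 4, 3, 3, 3, 1.
Put 15U in rack 1; 5U remain.
Put 15U in rack 2; 5U remain.
Put 13U in rack 3; 7U remain.
Put 13U in rack 4; 7U remain.
Put 13U in rack 5; 7U remain.
Put 11U in rack 6; 9U remain.
Put 5U in rack 1; 0U remain.
Put 4U in rack 2; 1U remain.
Put 4U in rack 3; 3U remain.
Put 4U in rack 4; 3U remain.
Put 4U in rack 5; 3U remain.
Put 3U in rack 3; 0U remain.
Put 3U in rack 4; 0U remain.
Put 3U in rack 5; 0U remain.
Put 1U in rack 2; 0U remain.
6 racks × 20U = 120U; used 111U; unused 9U.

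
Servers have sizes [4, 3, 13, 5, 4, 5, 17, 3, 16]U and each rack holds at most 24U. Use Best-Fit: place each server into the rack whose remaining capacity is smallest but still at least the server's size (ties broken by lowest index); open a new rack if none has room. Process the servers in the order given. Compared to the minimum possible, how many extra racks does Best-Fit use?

1

Best-Fit: [4,3,13,4] [5,5] [17,3] [16] → 4 racks.
Total size 70U; any packing needs at least ⌈70/24⌉ = 3 racks.
An optimal packing achieves that bound: [17,5] [16,5,3] [13,4,4,3] → 3 racks.
Excess: 4 − 3 = 1.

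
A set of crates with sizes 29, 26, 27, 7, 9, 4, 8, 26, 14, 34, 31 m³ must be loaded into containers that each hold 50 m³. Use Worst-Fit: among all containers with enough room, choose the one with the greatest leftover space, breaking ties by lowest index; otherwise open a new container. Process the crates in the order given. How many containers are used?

Put 29 m³ in container 1; 21 m³ remain.
Put 26 m³ in container 2; 24 m³ remain.
Put 27 m³ in container 3; 23 m³ remain.
Put 7 m³ in container 2; 17 m³ remain.
Put 9 m³ in container 3; 14 m³ remain.
Put 4 m³ in container 1; 17 m³ remain.
Put 8 m³ in container 1; 9 m³ remain.
Put 26 m³ in container 4; 24 m³ remain.
Put 14 m³ in container 4; 10 m³ remain.
Put 34 m³ in container 5; 16 m³ remain.
Put 31 m³ in container 6; 19 m³ remain.
Final containers: [29,4,8] [26,7] [27,9] [26,14] [34] [31].

6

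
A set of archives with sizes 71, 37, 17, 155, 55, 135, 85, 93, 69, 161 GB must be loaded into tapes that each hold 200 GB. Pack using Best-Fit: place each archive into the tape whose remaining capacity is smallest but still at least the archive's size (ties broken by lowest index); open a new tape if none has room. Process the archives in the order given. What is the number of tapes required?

6

Put 71 GB in tape 1; 129 GB remain.
Put 37 GB in tape 1; 92 GB remain.
Put 17 GB in tape 1; 75 GB remain.
Put 155 GB in tape 2; 45 GB remain.
Put 55 GB in tape 1; 20 GB remain.
Put 135 GB in tape 3; 65 GB remain.
Put 85 GB in tape 4; 115 GB remain.
Put 93 GB in tape 4; 22 GB remain.
Put 69 GB in tape 5; 131 GB remain.
Put 161 GB in tape 6; 39 GB remain.
Final tapes: [71,37,17,55] [155] [135] [85,93] [69] [161].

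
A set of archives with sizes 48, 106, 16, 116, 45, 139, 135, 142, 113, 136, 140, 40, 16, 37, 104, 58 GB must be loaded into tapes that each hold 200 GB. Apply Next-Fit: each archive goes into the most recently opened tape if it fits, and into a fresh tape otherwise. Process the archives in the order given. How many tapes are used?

9

tape 1: place 48 GB, 152 GB left
tape 1: place 106 GB, 46 GB left
tape 1: place 16 GB, 30 GB left
tape 2: place 116 GB, 84 GB left
tape 2: place 45 GB, 39 GB left
tape 3: place 139 GB, 61 GB left
tape 4: place 135 GB, 65 GB left
tape 5: place 142 GB, 58 GB left
tape 6: place 113 GB, 87 GB left
tape 7: place 136 GB, 64 GB left
tape 8: place 140 GB, 60 GB left
tape 8: place 40 GB, 20 GB left
tape 8: place 16 GB, 4 GB left
tape 9: place 37 GB, 163 GB left
tape 9: place 104 GB, 59 GB left
tape 9: place 58 GB, 1 GB left
Final tapes: [48,106,16] [116,45] [139] [135] [142] [113] [136] [140,40,16] [37,104,58].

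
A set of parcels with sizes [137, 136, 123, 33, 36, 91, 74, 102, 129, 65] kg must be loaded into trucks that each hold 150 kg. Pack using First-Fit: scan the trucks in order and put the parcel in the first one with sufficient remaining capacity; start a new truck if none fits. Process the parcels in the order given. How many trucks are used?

137 kg → truck 1 (remaining 13 kg)
136 kg → truck 2 (remaining 14 kg)
123 kg → truck 3 (remaining 27 kg)
33 kg → truck 4 (remaining 117 kg)
36 kg → truck 4 (remaining 81 kg)
91 kg → truck 5 (remaining 59 kg)
74 kg → truck 4 (remaining 7 kg)
102 kg → truck 6 (remaining 48 kg)
129 kg → truck 7 (remaining 21 kg)
65 kg → truck 8 (remaining 85 kg)
Final trucks: [137] [136] [123] [33,36,74] [91] [102] [129] [65].

8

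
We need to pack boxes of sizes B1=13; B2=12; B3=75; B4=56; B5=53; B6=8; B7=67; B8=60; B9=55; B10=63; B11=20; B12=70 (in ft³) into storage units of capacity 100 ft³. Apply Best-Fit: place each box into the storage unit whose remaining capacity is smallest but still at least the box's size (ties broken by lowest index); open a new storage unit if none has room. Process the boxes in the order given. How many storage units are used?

8

Put B1 (13 ft³) in storage unit 1; 87 ft³ remain.
Put B2 (12 ft³) in storage unit 1; 75 ft³ remain.
Put B3 (75 ft³) in storage unit 1; 0 ft³ remain.
Put B4 (56 ft³) in storage unit 2; 44 ft³ remain.
Put B5 (53 ft³) in storage unit 3; 47 ft³ remain.
Put B6 (8 ft³) in storage unit 2; 36 ft³ remain.
Put B7 (67 ft³) in storage unit 4; 33 ft³ remain.
Put B8 (60 ft³) in storage unit 5; 40 ft³ remain.
Put B9 (55 ft³) in storage unit 6; 45 ft³ remain.
Put B10 (63 ft³) in storage unit 7; 37 ft³ remain.
Put B11 (20 ft³) in storage unit 4; 13 ft³ remain.
Put B12 (70 ft³) in storage unit 8; 30 ft³ remain.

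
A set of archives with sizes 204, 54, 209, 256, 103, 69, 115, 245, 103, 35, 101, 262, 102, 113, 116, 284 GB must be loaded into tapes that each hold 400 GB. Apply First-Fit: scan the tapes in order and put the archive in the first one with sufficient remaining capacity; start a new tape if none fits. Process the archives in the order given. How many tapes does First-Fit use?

tape 1: place 204 GB, 196 GB left
tape 1: place 54 GB, 142 GB left
tape 2: place 209 GB, 191 GB left
tape 3: place 256 GB, 144 GB left
tape 1: place 103 GB, 39 GB left
tape 2: place 69 GB, 122 GB left
tape 2: place 115 GB, 7 GB left
tape 4: place 245 GB, 155 GB left
tape 3: place 103 GB, 41 GB left
tape 1: place 35 GB, 4 GB left
tape 4: place 101 GB, 54 GB left
tape 5: place 262 GB, 138 GB left
tape 5: place 102 GB, 36 GB left
tape 6: place 113 GB, 287 GB left
tape 6: place 116 GB, 171 GB left
tape 7: place 284 GB, 116 GB left
Final tapes: [204,54,103,35] [209,69,115] [256,103] [245,101] [262,102] [113,116] [284].

7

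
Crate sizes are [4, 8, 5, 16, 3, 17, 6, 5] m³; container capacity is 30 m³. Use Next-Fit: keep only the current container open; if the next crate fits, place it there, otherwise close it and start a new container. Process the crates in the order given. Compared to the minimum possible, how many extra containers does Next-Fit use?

0

Next-Fit: [4,8,5] [16,3] [17,6,5] → 3 containers.
Total size 64 m³; any packing needs at least ⌈64/30⌉ = 3 containers.
So 3 is already optimal.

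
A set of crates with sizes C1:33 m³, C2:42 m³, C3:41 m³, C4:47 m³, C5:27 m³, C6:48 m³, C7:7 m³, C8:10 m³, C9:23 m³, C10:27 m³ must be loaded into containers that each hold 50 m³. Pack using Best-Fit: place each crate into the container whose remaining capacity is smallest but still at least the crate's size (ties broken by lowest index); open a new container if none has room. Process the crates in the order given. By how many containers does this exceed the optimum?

Best-Fit: [33,10] [42,7] [41] [47] [27,23] [48] [27] → 7 containers.
Total size 305 m³; any packing needs at least ⌈305/50⌉ = 7 containers.
So 7 is already optimal.

0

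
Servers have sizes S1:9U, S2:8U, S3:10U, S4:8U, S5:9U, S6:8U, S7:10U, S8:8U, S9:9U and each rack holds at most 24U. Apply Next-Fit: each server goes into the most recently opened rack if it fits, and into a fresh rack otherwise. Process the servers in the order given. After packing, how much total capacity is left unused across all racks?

Put S1 (9U) in rack 1; 15U remain.
Put S2 (8U) in rack 1; 7U remain.
Put S3 (10U) in rack 2; 14U remain.
Put S4 (8U) in rack 2; 6U remain.
Put S5 (9U) in rack 3; 15U remain.
Put S6 (8U) in rack 3; 7U remain.
Put S7 (10U) in rack 4; 14U remain.
Put S8 (8U) in rack 4; 6U remain.
Put S9 (9U) in rack 5; 15U remain.
5 racks × 24U = 120U; used 79U; unused 41U.

41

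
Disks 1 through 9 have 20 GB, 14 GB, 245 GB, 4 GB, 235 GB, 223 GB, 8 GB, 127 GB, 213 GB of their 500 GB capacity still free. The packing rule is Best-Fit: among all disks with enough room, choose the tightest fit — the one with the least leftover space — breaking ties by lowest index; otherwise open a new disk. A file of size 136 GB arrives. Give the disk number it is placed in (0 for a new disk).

9

Disks with room: disk 3 (245 GB), disk 5 (235 GB), disk 6 (223 GB), disk 9 (213 GB).
Tightest fit is disk 9 with 213 GB free.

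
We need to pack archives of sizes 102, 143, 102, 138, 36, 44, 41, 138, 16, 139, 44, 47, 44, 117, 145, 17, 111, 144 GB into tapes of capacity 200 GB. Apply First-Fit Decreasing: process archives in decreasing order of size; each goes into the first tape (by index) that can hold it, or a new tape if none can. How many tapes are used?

10 tapes

Sorted descending: 145, 144, 143, 139, 138, 138, 117, 111, 102, 102, 47, 44, 44, 44, 41, 36, 17, 16.
145 GB → tape 1 (remaining 55 GB)
144 GB → tape 2 (remaining 56 GB)
143 GB → tape 3 (remaining 57 GB)
139 GB → tape 4 (remaining 61 GB)
138 GB → tape 5 (remaining 62 GB)
138 GB → tape 6 (remaining 62 GB)
117 GB → tape 7 (remaining 83 GB)
111 GB → tape 8 (remaining 89 GB)
102 GB → tape 9 (remaining 98 GB)
102 GB → tape 10 (remaining 98 GB)
47 GB → tape 1 (remaining 8 GB)
44 GB → tape 2 (remaining 12 GB)
44 GB → tape 3 (remaining 13 GB)
44 GB → tape 4 (remaining 17 GB)
41 GB → tape 5 (remaining 21 GB)
36 GB → tape 6 (remaining 26 GB)
17 GB → tape 4 (remaining 0 GB)
16 GB → tape 5 (remaining 5 GB)
Final tapes: [145,47] [144,44] [143,44] [139,44,17] [138,41,16] [138,36] [117] [111] [102] [102].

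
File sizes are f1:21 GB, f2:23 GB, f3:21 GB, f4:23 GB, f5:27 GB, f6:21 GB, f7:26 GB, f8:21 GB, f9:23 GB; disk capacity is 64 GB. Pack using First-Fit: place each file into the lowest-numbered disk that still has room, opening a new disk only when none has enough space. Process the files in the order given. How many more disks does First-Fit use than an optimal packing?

First-Fit: [21,23] [21,23] [27,21] [26,21] [23] → 5 disks.
Total size 206 GB; any packing needs at least ⌈206/64⌉ = 4 disks.
An optimal packing achieves that bound: [27,26] [23,23] [23,21] [21,21,21] → 4 disks.
Excess: 5 − 4 = 1.

1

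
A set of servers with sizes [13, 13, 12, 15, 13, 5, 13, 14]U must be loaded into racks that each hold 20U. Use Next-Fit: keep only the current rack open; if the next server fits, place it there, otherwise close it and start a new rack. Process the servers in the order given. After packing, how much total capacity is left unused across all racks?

13U → rack 1 (remaining 7U)
13U → rack 2 (remaining 7U)
12U → rack 3 (remaining 8U)
15U → rack 4 (remaining 5U)
13U → rack 5 (remaining 7U)
5U → rack 5 (remaining 2U)
13U → rack 6 (remaining 7U)
14U → rack 7 (remaining 6U)
7 racks × 20U = 140U; used 98U; unused 42U.

42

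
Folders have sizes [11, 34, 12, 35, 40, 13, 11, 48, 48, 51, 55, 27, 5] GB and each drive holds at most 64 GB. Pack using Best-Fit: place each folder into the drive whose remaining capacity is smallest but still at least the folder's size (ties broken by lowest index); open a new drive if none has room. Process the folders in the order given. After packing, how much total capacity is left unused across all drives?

58

Put 11 GB in drive 1; 53 GB remain.
Put 34 GB in drive 1; 19 GB remain.
Put 12 GB in drive 1; 7 GB remain.
Put 35 GB in drive 2; 29 GB remain.
Put 40 GB in drive 3; 24 GB remain.
Put 13 GB in drive 3; 11 GB remain.
Put 11 GB in drive 3; 0 GB remain.
Put 48 GB in drive 4; 16 GB remain.
Put 48 GB in drive 5; 16 GB remain.
Put 51 GB in drive 6; 13 GB remain.
Put 55 GB in drive 7; 9 GB remain.
Put 27 GB in drive 2; 2 GB remain.
Put 5 GB in drive 1; 2 GB remain.
7 drives × 64 GB = 448 GB; used 390 GB; unused 58 GB.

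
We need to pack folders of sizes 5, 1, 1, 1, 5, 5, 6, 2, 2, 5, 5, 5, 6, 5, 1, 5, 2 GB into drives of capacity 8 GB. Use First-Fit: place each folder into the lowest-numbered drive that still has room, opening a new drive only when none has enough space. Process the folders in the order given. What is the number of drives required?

drive 1: place 5 GB, 3 GB left
drive 1: place 1 GB, 2 GB left
drive 1: place 1 GB, 1 GB left
drive 1: place 1 GB, 0 GB left
drive 2: place 5 GB, 3 GB left
drive 3: place 5 GB, 3 GB left
drive 4: place 6 GB, 2 GB left
drive 2: place 2 GB, 1 GB left
drive 3: place 2 GB, 1 GB left
drive 5: place 5 GB, 3 GB left
drive 6: place 5 GB, 3 GB left
drive 7: place 5 GB, 3 GB left
drive 8: place 6 GB, 2 GB left
drive 9: place 5 GB, 3 GB left
drive 2: place 1 GB, 0 GB left
drive 10: place 5 GB, 3 GB left
drive 4: place 2 GB, 0 GB left

10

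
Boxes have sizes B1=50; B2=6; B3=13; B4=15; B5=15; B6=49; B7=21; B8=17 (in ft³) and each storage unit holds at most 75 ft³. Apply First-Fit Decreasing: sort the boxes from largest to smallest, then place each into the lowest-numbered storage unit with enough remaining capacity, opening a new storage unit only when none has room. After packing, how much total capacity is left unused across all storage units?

Sorted descending: 50, 49, 21, 17, 15, 15, 13, 6.
50 ft³ → storage unit 1 (remaining 25 ft³)
49 ft³ → storage unit 2 (remaining 26 ft³)
21 ft³ → storage unit 1 (remaining 4 ft³)
17 ft³ → storage unit 2 (remaining 9 ft³)
15 ft³ → storage unit 3 (remaining 60 ft³)
15 ft³ → storage unit 3 (remaining 45 ft³)
13 ft³ → storage unit 3 (remaining 32 ft³)
6 ft³ → storage unit 2 (remaining 3 ft³)
3 storage units × 75 ft³ = 225 ft³; used 186 ft³; unused 39 ft³.

39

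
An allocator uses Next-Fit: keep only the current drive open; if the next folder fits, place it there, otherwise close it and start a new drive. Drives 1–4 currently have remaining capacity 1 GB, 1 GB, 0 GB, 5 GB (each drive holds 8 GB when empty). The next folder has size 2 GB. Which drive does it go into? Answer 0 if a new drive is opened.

4

Next-Fit only looks at drive 4, which has 5 GB free.
2 GB fits there.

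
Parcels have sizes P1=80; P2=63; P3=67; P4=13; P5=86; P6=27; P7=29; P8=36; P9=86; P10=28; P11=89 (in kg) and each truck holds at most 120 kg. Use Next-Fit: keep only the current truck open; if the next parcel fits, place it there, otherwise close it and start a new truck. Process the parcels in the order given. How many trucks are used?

truck 1: place P1 (80 kg), 40 kg left
truck 2: place P2 (63 kg), 57 kg left
truck 3: place P3 (67 kg), 53 kg left
truck 3: place P4 (13 kg), 40 kg left
truck 4: place P5 (86 kg), 34 kg left
truck 4: place P6 (27 kg), 7 kg left
truck 5: place P7 (29 kg), 91 kg left
truck 5: place P8 (36 kg), 55 kg left
truck 6: place P9 (86 kg), 34 kg left
truck 6: place P10 (28 kg), 6 kg left
truck 7: place P11 (89 kg), 31 kg left

7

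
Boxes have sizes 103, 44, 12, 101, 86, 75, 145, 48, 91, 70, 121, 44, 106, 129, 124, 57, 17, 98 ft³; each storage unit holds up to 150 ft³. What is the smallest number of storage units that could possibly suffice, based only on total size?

10

Total size = 103 + 44 + 12 + 101 + 86 + 75 + 145 + 48 + 91 + 70 + 121 + 44 + 106 + 129 + 124 + 57 + 17 + 98 = 1471 ft³.
⌈1471 / 150⌉ = 10.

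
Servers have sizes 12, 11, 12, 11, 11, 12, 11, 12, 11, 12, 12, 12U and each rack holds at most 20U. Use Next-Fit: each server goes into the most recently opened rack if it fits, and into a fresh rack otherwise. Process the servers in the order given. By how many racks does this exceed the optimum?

Next-Fit: [12] [11] [12] [11] [11] [12] [11] [12] [11] [12] [12] [12] → 12 racks.
12 servers exceed 10U (half the capacity), and no two of those can share a rack, so at least 12 racks are needed.
So 12 is already optimal.

0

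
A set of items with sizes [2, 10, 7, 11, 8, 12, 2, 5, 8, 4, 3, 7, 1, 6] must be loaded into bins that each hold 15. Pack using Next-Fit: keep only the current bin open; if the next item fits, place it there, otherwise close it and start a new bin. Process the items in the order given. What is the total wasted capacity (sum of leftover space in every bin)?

34

bin 1: place 2, 13 left
bin 1: place 10, 3 left
bin 2: place 7, 8 left
bin 3: place 11, 4 left
bin 4: place 8, 7 left
bin 5: place 12, 3 left
bin 5: place 2, 1 left
bin 6: place 5, 10 left
bin 6: place 8, 2 left
bin 7: place 4, 11 left
bin 7: place 3, 8 left
bin 7: place 7, 1 left
bin 7: place 1, 0 left
bin 8: place 6, 9 left
8 bins × 15 = 120; used 86; unused 34.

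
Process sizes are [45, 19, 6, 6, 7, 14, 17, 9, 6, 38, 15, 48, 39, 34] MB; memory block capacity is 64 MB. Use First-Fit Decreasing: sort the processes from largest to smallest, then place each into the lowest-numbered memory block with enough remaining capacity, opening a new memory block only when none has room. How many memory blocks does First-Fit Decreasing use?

Sorted descending: 48, 45, 39, 38, 34, 19, 17, 15, 14, 9, 7, 6, 6, 6.
48 MB → memory block 1 (remaining 16 MB)
45 MB → memory block 2 (remaining 19 MB)
39 MB → memory block 3 (remaining 25 MB)
38 MB → memory block 4 (remaining 26 MB)
34 MB → memory block 5 (remaining 30 MB)
19 MB → memory block 2 (remaining 0 MB)
17 MB → memory block 3 (remaining 8 MB)
15 MB → memory block 1 (remaining 1 MB)
14 MB → memory block 4 (remaining 12 MB)
9 MB → memory block 4 (remaining 3 MB)
7 MB → memory block 3 (remaining 1 MB)
6 MB → memory block 5 (remaining 24 MB)
6 MB → memory block 5 (remaining 18 MB)
6 MB → memory block 5 (remaining 12 MB)

5 memory blocks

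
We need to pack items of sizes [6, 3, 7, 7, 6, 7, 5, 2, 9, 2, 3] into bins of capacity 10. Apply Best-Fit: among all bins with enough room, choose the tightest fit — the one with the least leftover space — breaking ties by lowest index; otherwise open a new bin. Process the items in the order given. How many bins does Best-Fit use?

7

bin 1: place 6, 4 left
bin 1: place 3, 1 left
bin 2: place 7, 3 left
bin 3: place 7, 3 left
bin 4: place 6, 4 left
bin 5: place 7, 3 left
bin 6: place 5, 5 left
bin 2: place 2, 1 left
bin 7: place 9, 1 left
bin 3: place 2, 1 left
bin 5: place 3, 0 left
Final bins: [6,3] [7,2] [7,2] [6] [7,3] [5] [9].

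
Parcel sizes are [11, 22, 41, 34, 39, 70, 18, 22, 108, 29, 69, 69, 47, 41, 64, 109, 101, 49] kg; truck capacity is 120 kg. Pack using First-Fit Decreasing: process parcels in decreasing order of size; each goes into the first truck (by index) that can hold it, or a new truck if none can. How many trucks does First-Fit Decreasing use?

Sorted descending: 109, 108, 101, 70, 69, 69, 64, 49, 47, 41, 41, 39, 34, 29, 22, 22, 18, 11.
Put 109 kg in truck 1; 11 kg remain.
Put 108 kg in truck 2; 12 kg remain.
Put 101 kg in truck 3; 19 kg remain.
Put 70 kg in truck 4; 50 kg remain.
Put 69 kg in truck 5; 51 kg remain.
Put 69 kg in truck 6; 51 kg remain.
Put 64 kg in truck 7; 56 kg remain.
Put 49 kg in truck 4; 1 kg remain.
Put 47 kg in truck 5; 4 kg remain.
Put 41 kg in truck 6; 10 kg remain.
Put 41 kg in truck 7; 15 kg remain.
Put 39 kg in truck 8; 81 kg remain.
Put 34 kg in truck 8; 47 kg remain.
Put 29 kg in truck 8; 18 kg remain.
Put 22 kg in truck 9; 98 kg remain.
Put 22 kg in truck 9; 76 kg remain.
Put 18 kg in truck 3; 1 kg remain.
Put 11 kg in truck 1; 0 kg remain.
Final trucks: [109,11] [108] [101,18] [70,49] [69,47] [69,41] [64,41] [39,34,29] [22,22].

9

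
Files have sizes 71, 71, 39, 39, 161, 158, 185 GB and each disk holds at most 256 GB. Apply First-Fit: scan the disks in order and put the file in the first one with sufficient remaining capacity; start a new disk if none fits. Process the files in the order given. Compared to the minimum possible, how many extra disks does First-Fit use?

1

First-Fit: [71,71,39,39] [161] [158] [185] → 4 disks.
Total size 724 GB; any packing needs at least ⌈724/256⌉ = 3 disks.
An optimal packing achieves that bound: [185,71] [161,71] [158,39,39] → 3 disks.
Excess: 4 − 3 = 1.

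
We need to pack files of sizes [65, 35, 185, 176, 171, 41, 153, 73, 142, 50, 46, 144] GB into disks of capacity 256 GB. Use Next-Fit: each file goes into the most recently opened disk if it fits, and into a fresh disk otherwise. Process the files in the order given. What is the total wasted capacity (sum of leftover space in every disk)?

65 GB → disk 1 (remaining 191 GB)
35 GB → disk 1 (remaining 156 GB)
185 GB → disk 2 (remaining 71 GB)
176 GB → disk 3 (remaining 80 GB)
171 GB → disk 4 (remaining 85 GB)
41 GB → disk 4 (remaining 44 GB)
153 GB → disk 5 (remaining 103 GB)
73 GB → disk 5 (remaining 30 GB)
142 GB → disk 6 (remaining 114 GB)
50 GB → disk 6 (remaining 64 GB)
46 GB → disk 6 (remaining 18 GB)
144 GB → disk 7 (remaining 112 GB)
7 disks × 256 GB = 1792 GB; used 1281 GB; unused 511 GB.

511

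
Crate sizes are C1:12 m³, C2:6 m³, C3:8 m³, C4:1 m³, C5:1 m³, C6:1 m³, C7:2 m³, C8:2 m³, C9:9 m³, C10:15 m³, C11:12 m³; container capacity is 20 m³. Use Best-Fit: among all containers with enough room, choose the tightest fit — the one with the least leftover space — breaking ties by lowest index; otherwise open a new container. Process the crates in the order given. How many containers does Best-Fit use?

5 containers

C1 (12 m³) → container 1 (remaining 8 m³)
C2 (6 m³) → container 1 (remaining 2 m³)
C3 (8 m³) → container 2 (remaining 12 m³)
C4 (1 m³) → container 1 (remaining 1 m³)
C5 (1 m³) → container 1 (remaining 0 m³)
C6 (1 m³) → container 2 (remaining 11 m³)
C7 (2 m³) → container 2 (remaining 9 m³)
C8 (2 m³) → container 2 (remaining 7 m³)
C9 (9 m³) → container 3 (remaining 11 m³)
C10 (15 m³) → container 4 (remaining 5 m³)
C11 (12 m³) → container 5 (remaining 8 m³)
Final containers: [12,6,1,1] [8,1,2,2] [9] [15] [12].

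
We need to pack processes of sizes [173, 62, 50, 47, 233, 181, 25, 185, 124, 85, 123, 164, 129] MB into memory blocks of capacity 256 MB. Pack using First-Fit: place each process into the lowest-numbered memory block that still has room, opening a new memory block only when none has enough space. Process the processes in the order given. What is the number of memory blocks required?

8 memory blocks

173 MB → memory block 1 (remaining 83 MB)
62 MB → memory block 1 (remaining 21 MB)
50 MB → memory block 2 (remaining 206 MB)
47 MB → memory block 2 (remaining 159 MB)
233 MB → memory block 3 (remaining 23 MB)
181 MB → memory block 4 (remaining 75 MB)
25 MB → memory block 2 (remaining 134 MB)
185 MB → memory block 5 (remaining 71 MB)
124 MB → memory block 2 (remaining 10 MB)
85 MB → memory block 6 (remaining 171 MB)
123 MB → memory block 6 (remaining 48 MB)
164 MB → memory block 7 (remaining 92 MB)
129 MB → memory block 8 (remaining 127 MB)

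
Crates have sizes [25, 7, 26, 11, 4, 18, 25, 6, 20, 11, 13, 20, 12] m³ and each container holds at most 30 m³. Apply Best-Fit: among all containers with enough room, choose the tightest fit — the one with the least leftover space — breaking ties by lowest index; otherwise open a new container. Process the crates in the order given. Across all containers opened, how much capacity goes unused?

42

25 m³ → container 1 (remaining 5 m³)
7 m³ → container 2 (remaining 23 m³)
26 m³ → container 3 (remaining 4 m³)
11 m³ → container 2 (remaining 12 m³)
4 m³ → container 3 (remaining 0 m³)
18 m³ → container 4 (remaining 12 m³)
25 m³ → container 5 (remaining 5 m³)
6 m³ → container 2 (remaining 6 m³)
20 m³ → container 6 (remaining 10 m³)
11 m³ → container 4 (remaining 1 m³)
13 m³ → container 7 (remaining 17 m³)
20 m³ → container 8 (remaining 10 m³)
12 m³ → container 7 (remaining 5 m³)
8 containers × 30 m³ = 240 m³; used 198 m³; unused 42 m³.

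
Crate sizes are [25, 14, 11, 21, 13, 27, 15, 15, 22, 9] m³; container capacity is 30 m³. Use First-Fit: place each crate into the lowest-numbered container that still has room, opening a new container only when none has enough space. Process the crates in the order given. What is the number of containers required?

Put 25 m³ in container 1; 5 m³ remain.
Put 14 m³ in container 2; 16 m³ remain.
Put 11 m³ in container 2; 5 m³ remain.
Put 21 m³ in container 3; 9 m³ remain.
Put 13 m³ in container 4; 17 m³ remain.
Put 27 m³ in container 5; 3 m³ remain.
Put 15 m³ in container 4; 2 m³ remain.
Put 15 m³ in container 6; 15 m³ remain.
Put 22 m³ in container 7; 8 m³ remain.
Put 9 m³ in container 3; 0 m³ remain.
Final containers: [25] [14,11] [21,9] [13,15] [27] [15] [22].

7 containers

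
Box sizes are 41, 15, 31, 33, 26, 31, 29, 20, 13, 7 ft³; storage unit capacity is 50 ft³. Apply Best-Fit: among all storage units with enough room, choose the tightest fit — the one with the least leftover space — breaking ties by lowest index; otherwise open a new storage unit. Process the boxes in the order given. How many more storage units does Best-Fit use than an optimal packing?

0

Best-Fit: [41,7] [15,31] [33,13] [26] [31] [29,20] → 6 storage units.
6 boxes exceed 25 ft³ (half the capacity), and no two of those can share a storage unit, so at least 6 storage units are needed.
So 6 is already optimal.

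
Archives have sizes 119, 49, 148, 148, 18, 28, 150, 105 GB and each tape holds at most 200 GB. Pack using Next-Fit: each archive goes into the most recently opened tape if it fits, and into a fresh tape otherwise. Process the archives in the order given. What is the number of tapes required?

Put 119 GB in tape 1; 81 GB remain.
Put 49 GB in tape 1; 32 GB remain.
Put 148 GB in tape 2; 52 GB remain.
Put 148 GB in tape 3; 52 GB remain.
Put 18 GB in tape 3; 34 GB remain.
Put 28 GB in tape 3; 6 GB remain.
Put 150 GB in tape 4; 50 GB remain.
Put 105 GB in tape 5; 95 GB remain.
Final tapes: [119,49] [148] [148,18,28] [150] [105].

5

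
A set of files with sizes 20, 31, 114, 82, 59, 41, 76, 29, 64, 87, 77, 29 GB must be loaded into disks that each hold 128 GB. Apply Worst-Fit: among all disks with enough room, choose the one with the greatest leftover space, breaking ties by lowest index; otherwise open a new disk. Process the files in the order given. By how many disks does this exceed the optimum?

Worst-Fit: [20,31,59] [114] [82,41] [76,29] [64,29] [87] [77] → 7 disks.
Total size 709 GB; any packing needs at least ⌈709/128⌉ = 6 disks.
An optimal packing achieves that bound: [114] [87,41] [82,31] [77,29,20] [76,29] [64,59] → 6 disks.
Excess: 7 − 6 = 1.

1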